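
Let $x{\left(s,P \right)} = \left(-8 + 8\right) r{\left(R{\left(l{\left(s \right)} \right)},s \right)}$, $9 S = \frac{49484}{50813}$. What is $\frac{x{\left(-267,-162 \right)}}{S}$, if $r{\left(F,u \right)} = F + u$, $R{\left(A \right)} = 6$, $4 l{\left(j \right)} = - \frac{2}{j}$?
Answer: $0$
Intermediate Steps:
$l{\left(j \right)} = - \frac{1}{2 j}$ ($l{\left(j \right)} = \frac{\left(-2\right) \frac{1}{j}}{4} = - \frac{1}{2 j}$)
$S = \frac{49484}{457317}$ ($S = \frac{49484 \cdot \frac{1}{50813}}{9} = \frac{1}{9} \cdot \frac{49484}{50813} = \frac{49484}{457317} \approx 0.10821$)
$x{\left(s,P \right)} = 0$ ($x{\left(s,P \right)} = \left(-8 + 8\right) \left(6 + s\right) = 0 \left(6 + s\right) = 0$)
$\frac{x{\left(-267,-162 \right)}}{S} = \frac{0}{\frac{49484}{457317}} = 0 \cdot \frac{457317}{49484} = 0$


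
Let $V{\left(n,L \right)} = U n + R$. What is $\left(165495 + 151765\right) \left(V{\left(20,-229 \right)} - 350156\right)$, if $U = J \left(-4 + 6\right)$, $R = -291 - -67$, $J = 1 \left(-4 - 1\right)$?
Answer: $-111225010800$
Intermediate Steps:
$J = -5$ ($J = 1 \left(-5\right) = -5$)
$R = -224$ ($R = -291 + 67 = -224$)
$U = -10$ ($U = - 5 \left(-4 + 6\right) = \left(-5\right) 2 = -10$)
$V{\left(n,L \right)} = -224 - 10 n$ ($V{\left(n,L \right)} = - 10 n - 224 = -224 - 10 n$)
$\left(165495 + 151765\right) \left(V{\left(20,-229 \right)} - 350156\right) = \left(165495 + 151765\right) \left(\left(-224 - 200\right) - 350156\right) = 317260 \left(\left(-224 - 200\right) - 350156\right) = 317260 \left(-424 - 350156\right) = 317260 \left(-350580\right) = -111225010800$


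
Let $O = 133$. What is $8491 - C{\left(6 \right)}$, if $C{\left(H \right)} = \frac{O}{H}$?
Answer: $\frac{50813}{6} \approx 8468.8$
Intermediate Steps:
$C{\left(H \right)} = \frac{133}{H}$
$8491 - C{\left(6 \right)} = 8491 - \frac{133}{6} = \frac{50813}{6}$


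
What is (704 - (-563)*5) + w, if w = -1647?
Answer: 1872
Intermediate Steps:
(704 - (-563)*5) + w = (704 - (-563)*5) - 1647 = (704 - 1*(-2815)) - 1647 = (704 + 2815) - 1647 = 3519 - 1647 = 1872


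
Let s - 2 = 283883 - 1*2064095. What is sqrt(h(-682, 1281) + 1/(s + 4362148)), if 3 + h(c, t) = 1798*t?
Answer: sqrt(1706032737650304142)/860646 ≈ 1517.6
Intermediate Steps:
h(c, t) = -3 + 1798*t
s = -1780210 (s = 2 + (283883 - 1*2064095) = 2 + (283883 - 2064095) = 2 - 1780212 = -1780210)
sqrt(h(-682, 1281) + 1/(s + 4362148)) = sqrt((-3 + 1798*1281) + 1/(-1780210 + 4362148)) = sqrt((-3 + 2303238) + 1/2581938) = sqrt(2303235 + 1/2581938) = sqrt(5946809969431/2581938) = sqrt(1706032737650304142)/860646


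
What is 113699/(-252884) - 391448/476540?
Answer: -38293264373/30127335340 ≈ -1.2710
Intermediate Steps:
113699/(-252884) - 391448/476540 = 113699*(-1/252884) - 391448*1/476540 = -113699/252884 - 97862/119135 = -38293264373/30127335340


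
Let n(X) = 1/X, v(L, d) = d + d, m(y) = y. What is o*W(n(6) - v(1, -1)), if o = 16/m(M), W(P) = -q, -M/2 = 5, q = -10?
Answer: -16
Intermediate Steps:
M = -10 (M = -2*5 = -10)
v(L, d) = 2*d
W(P) = 10 (W(P) = -1*(-10) = 10)
o = -8/5 (o = 16/(-10) = 16*(-1/10) = -8/5 ≈ -1.6000)
o*W(n(6) - v(1, -1)) = -8/5*10 = -16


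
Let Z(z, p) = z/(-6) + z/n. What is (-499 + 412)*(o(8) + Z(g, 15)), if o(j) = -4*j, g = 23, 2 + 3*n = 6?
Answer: 6467/4 ≈ 1616.8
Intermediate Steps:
n = 4/3 (n = -⅔ + (⅓)*6 = -⅔ + 2 = 4/3 ≈ 1.3333)
Z(z, p) = 7*z/12 (Z(z, p) = z/(-6) + z/(4/3) = z*(-⅙) + z*(¾) = -z/6 + 3*z/4 = 7*z/12)
(-499 + 412)*(o(8) + Z(g, 15)) = (-499 + 412)*(-4*8 + (7/12)*23) = -87*(-32 + 161/12) = -87*(-223/12) = 6467/4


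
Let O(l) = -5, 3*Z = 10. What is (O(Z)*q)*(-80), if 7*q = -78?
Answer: -31200/7 ≈ -4457.1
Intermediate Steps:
Z = 10/3 (Z = (1/3)*10 = 10/3 ≈ 3.3333)
q = -78/7 (q = (1/7)*(-78) = -78/7 ≈ -11.143)
(O(Z)*q)*(-80) = -5*(-78/7)*(-80) = (390/7)*(-80) = -31200/7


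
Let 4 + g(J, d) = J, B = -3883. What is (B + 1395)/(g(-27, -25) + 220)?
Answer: -2488/189 ≈ -13.164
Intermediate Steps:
g(J, d) = -4 + J
(B + 1395)/(g(-27, -25) + 220) = (-3883 + 1395)/((-4 - 27) + 220) = -2488/(-31 + 220) = -2488/189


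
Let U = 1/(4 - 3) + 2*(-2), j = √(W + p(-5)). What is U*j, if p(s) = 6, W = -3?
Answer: -3*√3 ≈ -5.1962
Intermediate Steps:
j = √3 (j = √(-3 + 6) = √3 ≈ 1.7320)
U = -3 (U = 1/1 - 4 = 1 - 4 = -3)
U*j = -3*√3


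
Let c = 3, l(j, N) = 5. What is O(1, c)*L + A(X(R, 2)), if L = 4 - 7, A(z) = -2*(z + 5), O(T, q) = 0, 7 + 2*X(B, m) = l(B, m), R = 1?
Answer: -8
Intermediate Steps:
X(B, m) = -1 (X(B, m) = -7/2 + (½)*5 = -7/2 + 5/2 = -1)
A(z) = -10 - 2*z (A(z) = -2*(5 + z) = -10 - 2*z)
L = -3
O(1, c)*L + A(X(R, 2)) = 0*(-3) + (-10 - 2*(-1)) = 0 + (-10 + 2) = 0 - 8 = -8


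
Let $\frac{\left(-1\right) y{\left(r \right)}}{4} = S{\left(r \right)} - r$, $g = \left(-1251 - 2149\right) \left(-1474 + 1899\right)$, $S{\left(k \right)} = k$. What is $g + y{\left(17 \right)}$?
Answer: $-1445000$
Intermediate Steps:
$g = -1445000$ ($g = \left(-3400\right) 425 = -1445000$)
$y{\left(r \right)} = 0$ ($y{\left(r \right)} = - 4 \left(r - r\right) = \left(-4\right) 0 = 0$)
$g + y{\left(17 \right)} = -1445000 + 0 = -1445000$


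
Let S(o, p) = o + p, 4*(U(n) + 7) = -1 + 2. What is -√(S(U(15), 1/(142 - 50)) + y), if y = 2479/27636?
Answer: -I*√13706743809/45402 ≈ -2.5786*I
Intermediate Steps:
U(n) = -27/4 (U(n) = -7 + (-1 + 2)/4 = -7 + (¼)*1 = -7 + ¼ = -27/4)
y = 2479/27636 (y = 2479*(1/27636) = 2479/27636 ≈ 0.089702)
-√(S(U(15), 1/(142 - 50)) + y) = -√((-27/4 + 1/(142 - 50)) + 2479/27636) = -√((-27/4 + 1/92) + 2479/27636) = -√(-155/23 + 2479/27636) = -√(-4226563/635628) = -I*√13706743809/45402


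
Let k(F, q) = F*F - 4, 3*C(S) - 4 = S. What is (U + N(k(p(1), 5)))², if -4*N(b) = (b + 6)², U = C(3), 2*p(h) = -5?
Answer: 7946761/36864 ≈ 215.57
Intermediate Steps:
C(S) = 4/3 + S/3
p(h) = -5/2 (p(h) = (½)*(-5) = -5/2)
k(F, q) = -4 + F² (k(F, q) = F² - 4 = -4 + F²)
U = 7/3 (U = 4/3 + (⅓)*3 = 4/3 + 1 = 7/3 ≈ 2.3333)
N(b) = -(6 + b)²/4 (N(b) = -(b + 6)²/4 = -(6 + b)²/4)
(U + N(k(p(1), 5)))² = (7/3 - (6 + (-4 + (-5/2)²))²/4)² = (7/3 - (6 + (-4 + 25/4))²/4)² = (7/3 - (6 + 9/4)²/4)² = (7/3 - (33/4)²/4)² = (7/3 - ¼*1089/16)² = (7/3 - 1089/64)² = (-2819/192)² = 7946761/36864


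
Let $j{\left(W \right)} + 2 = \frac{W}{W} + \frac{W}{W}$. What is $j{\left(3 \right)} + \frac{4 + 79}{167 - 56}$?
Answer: $\frac{83}{111} \approx 0.74775$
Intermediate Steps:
$j{\left(W \right)} = 0$ ($j{\left(W \right)} = -2 + \left(\frac{W}{W} + \frac{W}{W}\right) = -2 + \left(1 + 1\right) = -2 + 2 = 0$)
$j{\left(3 \right)} + \frac{4 + 79}{167 - 56} = 0 + \frac{4 + 79}{167 - 56} = 0 + \frac{83}{111} = \frac{83}{111}$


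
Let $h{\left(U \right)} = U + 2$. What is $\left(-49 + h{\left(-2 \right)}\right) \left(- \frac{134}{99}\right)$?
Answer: $\frac{6566}{99} \approx 66.323$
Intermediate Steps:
$h{\left(U \right)} = 2 + U$
$\left(-49 + h{\left(-2 \right)}\right) \left(- \frac{134}{99}\right) = \left(-49 + \left(2 - 2\right)\right) \left(- \frac{134}{99}\right) = \left(-49 + 0\right) \left(\left(-134\right) \frac{1}{99}\right) = \left(-49\right) \left(- \frac{134}{99}\right) = \frac{6566}{99}$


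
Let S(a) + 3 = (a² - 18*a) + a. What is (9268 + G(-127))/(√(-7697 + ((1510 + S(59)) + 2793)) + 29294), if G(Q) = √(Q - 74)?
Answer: (9268 + I*√201)/(29294 + I*√919) ≈ 0.31638 + 0.00015657*I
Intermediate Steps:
G(Q) = √(-74 + Q)
S(a) = -3 + a² - 17*a (S(a) = -3 + ((a² - 18*a) + a) = -3 + (a² - 17*a) = -3 + a² - 17*a)
(9268 + G(-127))/(√(-7697 + ((1510 + S(59)) + 2793)) + 29294) = (9268 + √(-74 - 127))/(√(-7697 + ((1510 + (-3 + 59² - 17*59)) + 2793)) + 29294) = (9268 + √(-201))/(√(-7697 + ((1510 + (-3 + 3481 - 1003)) + 2793)) + 29294) = (9268 + I*√201)/(√(-7697 + ((1510 + 2475) + 2793)) + 29294) = (9268 + I*√201)/(√(-7697 + (3985 + 2793)) + 29294) = (9268 + I*√201)/(√(-7697 + 6778) + 29294) = (9268 + I*√201)/(√(-919) + 29294) = (9268 + I*√201)/(I*√919 + 29294) = (9268 + I*√201)/(29294 + I*√919)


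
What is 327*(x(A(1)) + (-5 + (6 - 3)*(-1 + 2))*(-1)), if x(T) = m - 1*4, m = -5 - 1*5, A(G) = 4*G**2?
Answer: -3924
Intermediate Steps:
m = -10 (m = -5 - 5 = -10)
x(T) = -14 (x(T) = -10 - 1*4 = -10 - 4 = -14)
327*(x(A(1)) + (-5 + (6 - 3)*(-1 + 2))*(-1)) = 327*(-14 + (-5 + (6 - 3)*(-1 + 2))*(-1)) = 327*(-14 + (-5 + 3*1)*(-1)) = 327*(-14 + (-5 + 3)*(-1)) = 327*(-14 - 2*(-1)) = 327*(-14 + 2) = 327*(-12) = -3924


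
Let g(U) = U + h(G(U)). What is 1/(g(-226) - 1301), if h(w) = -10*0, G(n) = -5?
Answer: -1/1527 ≈ -0.00065488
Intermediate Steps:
h(w) = 0
g(U) = U (g(U) = U + 0 = U)
1/(g(-226) - 1301) = 1/(-226 - 1301) = 1/(-1527) = -1/1527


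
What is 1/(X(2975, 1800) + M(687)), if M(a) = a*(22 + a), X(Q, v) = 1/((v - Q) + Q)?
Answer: 1800/876749401 ≈ 2.0530e-6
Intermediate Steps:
X(Q, v) = 1/v
1/(X(2975, 1800) + M(687)) = 1/(1/1800 + 687*(22 + 687)) = 1/(1/1800 + 687*709) = 1/(1/1800 + 487083) = 1/(876749401/1800) = 1800/876749401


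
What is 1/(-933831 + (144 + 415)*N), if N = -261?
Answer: -1/1079730 ≈ -9.2616e-7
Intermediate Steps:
1/(-933831 + (144 + 415)*N) = 1/(-933831 + (144 + 415)*(-261)) = 1/(-933831 + 559*(-261)) = 1/(-933831 - 145899) = 1/(-1079730) = -1/1079730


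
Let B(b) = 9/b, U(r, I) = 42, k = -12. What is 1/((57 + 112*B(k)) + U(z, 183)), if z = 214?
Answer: 1/15 ≈ 0.066667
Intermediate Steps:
1/((57 + 112*B(k)) + U(z, 183)) = 1/((57 + 112*(9/(-12))) + 42) = 1/((57 + 112*(9*(-1/12))) + 42) = 1/((57 + 112*(-¾)) + 42) = 1/((57 - 84) + 42) = 1/(-27 + 42) = 1/15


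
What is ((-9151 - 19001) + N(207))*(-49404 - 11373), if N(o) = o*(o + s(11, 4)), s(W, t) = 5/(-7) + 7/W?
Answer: -68703961779/77 ≈ -8.9226e+8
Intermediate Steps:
s(W, t) = -5/7 + 7/W (s(W, t) = 5*(-1/7) + 7/W = -5/7 + 7/W)
N(o) = o*(-6/77 + o) (N(o) = o*(o + (-5/7 + 7/11)) = o*(o - 6/77) = o*(-6/77 + o))
((-9151 - 19001) + N(207))*(-49404 - 11373) = ((-9151 - 19001) + (1/77)*207*(-6 + 77*207))*(-49404 - 11373) = (-28152 + (1/77)*207*(-6 + 15939))*(-60777) = (-28152 + (1/77)*207*15933)*(-60777) = (-28152 + 3298131/77)*(-60777) = (1130427/77)*(-60777) = -68703961779/77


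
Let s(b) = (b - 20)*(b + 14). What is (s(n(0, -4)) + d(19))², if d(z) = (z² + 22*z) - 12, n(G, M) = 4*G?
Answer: 237169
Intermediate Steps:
d(z) = -12 + z² + 22*z
s(b) = (-20 + b)*(14 + b)
(s(n(0, -4)) + d(19))² = ((-280 + (4*0)² - 24*0) + (-12 + 19² + 22*19))² = ((-280 + 0² - 6*0) + (-12 + 361 + 418))² = ((-280 + 0 + 0) + 767)² = (-280 + 767)² = 487² = 237169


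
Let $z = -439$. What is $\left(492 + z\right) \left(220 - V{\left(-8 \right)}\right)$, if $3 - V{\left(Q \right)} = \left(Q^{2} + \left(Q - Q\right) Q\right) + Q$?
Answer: $14469$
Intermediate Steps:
$V{\left(Q \right)} = 3 - Q - Q^{2}$ ($V{\left(Q \right)} = 3 - \left(\left(Q^{2} + \left(Q - Q\right) Q\right) + Q\right) = 3 - \left(\left(Q^{2} + 0 Q\right) + Q\right) = 3 - \left(\left(Q^{2} + 0\right) + Q\right) = 3 - \left(Q^{2} + Q\right) = 3 - \left(Q + Q^{2}\right) = 3 - Q - Q^{2}$)
$\left(492 + z\right) \left(220 - V{\left(-8 \right)}\right) = \left(492 - 439\right) \left(220 - \left(3 - -8 - \left(-8\right)^{2}\right)\right) = 53 \left(220 - \left(3 + 8 - 64\right)\right) = 53 \left(220 - -53\right) = 53 \left(220 + 53\right) = 53 \cdot 273 = 14469$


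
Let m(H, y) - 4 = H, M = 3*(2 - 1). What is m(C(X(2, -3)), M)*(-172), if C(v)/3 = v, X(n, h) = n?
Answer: -1720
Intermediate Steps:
C(v) = 3*v
M = 3 (M = 3*1 = 3)
m(H, y) = 4 + H
m(C(X(2, -3)), M)*(-172) = (4 + 3*2)*(-172) = (4 + 6)*(-172) = 10*(-172) = -1720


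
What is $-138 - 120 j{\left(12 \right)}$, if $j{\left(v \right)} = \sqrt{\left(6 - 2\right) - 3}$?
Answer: $-258$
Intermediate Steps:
$j{\left(v \right)} = 1$ ($j{\left(v \right)} = \sqrt{\left(6 - 2\right) - 3} = \sqrt{4 - 3} = \sqrt{1} = 1$)
$-138 - 120 j{\left(12 \right)} = -138 - 120 = -258$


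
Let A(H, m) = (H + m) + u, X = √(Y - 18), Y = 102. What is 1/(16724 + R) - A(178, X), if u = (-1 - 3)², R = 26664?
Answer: -8417271/43388 - 2*√21 ≈ -203.17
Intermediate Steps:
X = 2*√21 (X = √(102 - 18) = √84 = 2*√21 ≈ 9.1651)
u = 16 (u = (-4)² = 16)
A(H, m) = 16 + H + m (A(H, m) = (H + m) + 16 = 16 + H + m)
1/(16724 + R) - A(178, X) = 1/(16724 + 26664) - (16 + 178 + 2*√21) = 1/43388 - (194 + 2*√21) = 1/43388 + (-194 - 2*√21) = -8417271/43388 - 2*√21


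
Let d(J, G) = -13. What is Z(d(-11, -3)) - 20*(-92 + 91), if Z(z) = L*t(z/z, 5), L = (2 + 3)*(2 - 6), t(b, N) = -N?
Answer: 120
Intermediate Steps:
L = -20 (L = 5*(-4) = -20)
Z(z) = 100 (Z(z) = -(-20)*5 = -20*(-5) = 100)
Z(d(-11, -3)) - 20*(-92 + 91) = 100 - 20*(-92 + 91) = 100 - 20*(-1) = 100 + 20 = 120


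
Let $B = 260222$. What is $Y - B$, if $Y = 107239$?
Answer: $-152983$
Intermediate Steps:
$Y - B = 107239 - 260222 = -152983$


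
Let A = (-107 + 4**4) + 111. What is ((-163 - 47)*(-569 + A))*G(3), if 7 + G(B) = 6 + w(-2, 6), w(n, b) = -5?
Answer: -389340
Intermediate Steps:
A = 260 (A = (-107 + 256) + 111 = 149 + 111 = 260)
G(B) = -6 (G(B) = -7 + (6 - 5) = -7 + 1 = -6)
((-163 - 47)*(-569 + A))*G(3) = ((-163 - 47)*(-569 + 260))*(-6) = -210*(-309)*(-6) = 64890*(-6) = -389340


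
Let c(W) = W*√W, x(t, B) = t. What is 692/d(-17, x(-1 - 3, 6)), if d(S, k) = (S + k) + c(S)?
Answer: -7266/2677 + 5882*I*√17/2677 ≈ -2.7142 + 9.0594*I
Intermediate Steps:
c(W) = W^(3/2)
d(S, k) = S + k + S^(3/2) (d(S, k) = (S + k) + S^(3/2) = S + k + S^(3/2))
692/d(-17, x(-1 - 3, 6)) = 692/(-17 + (-1 - 3) + (-17)^(3/2)) = 692/(-17 - 4 - 17*I*√17) = 692/(-21 - 17*I*√17)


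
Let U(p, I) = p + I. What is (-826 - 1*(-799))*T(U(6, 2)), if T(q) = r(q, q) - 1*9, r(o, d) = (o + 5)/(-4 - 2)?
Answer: 603/2 ≈ 301.50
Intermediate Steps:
U(p, I) = I + p
r(o, d) = -⅚ - o/6 (r(o, d) = (5 + o)/(-6) = (5 + o)*(-⅙) = -⅚ - o/6)
T(q) = -59/6 - q/6 (T(q) = (-⅚ - q/6) - 1*9 = (-⅚ - q/6) - 9 = -59/6 - q/6)
(-826 - 1*(-799))*T(U(6, 2)) = (-826 - 1*(-799))*(-59/6 - (2 + 6)/6) = (-826 + 799)*(-59/6 - ⅙*8) = -27*(-59/6 - 4/3) = -27*(-67/6) = 603/2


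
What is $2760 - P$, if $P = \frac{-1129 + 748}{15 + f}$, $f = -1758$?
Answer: $\frac{1603433}{581} \approx 2759.8$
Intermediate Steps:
$P = \frac{127}{581}$ ($P = \frac{-1129 + 748}{15 - 1758} = - \frac{381}{-1743} = \left(-381\right) \left(- \frac{1}{1743}\right) = \frac{127}{581} \approx 0.21859$)
$2760 - P = 2760 - \frac{127}{581} = \frac{1603433}{581}$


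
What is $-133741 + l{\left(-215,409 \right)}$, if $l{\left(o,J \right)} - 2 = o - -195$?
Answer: $-133759$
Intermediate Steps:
$l{\left(o,J \right)} = 197 + o$ ($l{\left(o,J \right)} = 2 + \left(o - -195\right) = 2 + \left(o + 195\right) = 2 + \left(195 + o\right) = 197 + o$)
$-133741 + l{\left(-215,409 \right)} = -133741 + \left(197 - 215\right) = -133741 - 18 = -133759$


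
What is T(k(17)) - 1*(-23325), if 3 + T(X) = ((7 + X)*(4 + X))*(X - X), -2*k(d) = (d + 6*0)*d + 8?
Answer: 23322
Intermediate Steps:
k(d) = -4 - d**2/2 (k(d) = -((d + 6*0)*d + 8)/2 = -((d + 0)*d + 8)/2 = -(d*d + 8)/2 = -(d**2 + 8)/2 = -(8 + d**2)/2 = -4 - d**2/2)
T(X) = -3 (T(X) = -3 + ((7 + X)*(4 + X))*(X - X) = -3 + ((4 + X)*(7 + X))*0 = -3 + 0 = -3)
T(k(17)) - 1*(-23325) = -3 - 1*(-23325) = -3 + 23325 = 23322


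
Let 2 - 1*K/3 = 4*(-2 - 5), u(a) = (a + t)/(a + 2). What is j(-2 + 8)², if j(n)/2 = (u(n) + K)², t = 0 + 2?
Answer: 274299844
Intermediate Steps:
t = 2
u(a) = 1 (u(a) = (a + 2)/(a + 2) = (2 + a)/(2 + a) = 1)
K = 90 (K = 6 - 12*(-2 - 5) = 6 - 12*(-7) = 6 - 3*(-28) = 6 + 84 = 90)
j(n) = 16562 (j(n) = 2*(1 + 90)² = 2*91² = 2*8281 = 16562)
j(-2 + 8)² = 16562² = 274299844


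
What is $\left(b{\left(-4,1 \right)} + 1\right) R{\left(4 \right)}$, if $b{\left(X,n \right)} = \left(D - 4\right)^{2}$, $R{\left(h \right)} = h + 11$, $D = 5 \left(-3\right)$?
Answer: $5430$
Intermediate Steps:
$D = -15$
$R{\left(h \right)} = 11 + h$
$b{\left(X,n \right)} = 361$ ($b{\left(X,n \right)} = \left(-15 - 4\right)^{2} = \left(-19\right)^{2} = 361$)
$\left(b{\left(-4,1 \right)} + 1\right) R{\left(4 \right)} = \left(361 + 1\right) \left(11 + 4\right) = 362 \cdot 15 = 5430$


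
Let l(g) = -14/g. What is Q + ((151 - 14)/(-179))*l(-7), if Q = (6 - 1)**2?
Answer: 4201/179 ≈ 23.469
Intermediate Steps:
Q = 25 (Q = 5**2 = 25)
Q + ((151 - 14)/(-179))*l(-7) = 25 + ((151 - 14)/(-179))*(-14/(-7)) = 25 + (137*(-1/179))*(-14*(-1/7)) = 25 - 137/179*2 = 25 - 274/179 = 4201/179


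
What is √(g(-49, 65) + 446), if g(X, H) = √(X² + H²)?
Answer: √(446 + √6626) ≈ 22.965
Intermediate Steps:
g(X, H) = √(H² + X²)
√(g(-49, 65) + 446) = √(√(65² + (-49)²) + 446) = √(√(4225 + 2401) + 446) = √(√6626 + 446) = √(446 + √6626)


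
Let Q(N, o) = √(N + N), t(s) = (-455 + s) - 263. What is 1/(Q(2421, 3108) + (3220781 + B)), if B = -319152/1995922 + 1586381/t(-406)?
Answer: 4050704688302047343909116/13040714995773648154563833504929 - 3774687615552752688*√538/13040714995773648154563833504929 ≈ 3.1061e-7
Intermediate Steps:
t(s) = -718 + s
Q(N, o) = √2*√N (Q(N, o) = √(2*N) = √2*√N)
B = -1583325732565/1121708164 (B = -319152/1995922 + 1586381/(-718 - 406) = -319152*1/1995922 + 1586381/(-1124) = -159576/997961 + 1586381*(-1/1124) = -159576/997961 - 1586381/1124 = -1583325732565/1121708164 ≈ -1411.5)
1/(Q(2421, 3108) + (3220781 + B)) = 1/(√2*√2421 + (3220781 - 1583325732565/1121708164)) = 1/(√2*(3*√269) + 3611193016423519/1121708164) = 1/(3*√538 + 3611193016423519/1121708164) = 1/(3611193016423519/1121708164 + 3*√538)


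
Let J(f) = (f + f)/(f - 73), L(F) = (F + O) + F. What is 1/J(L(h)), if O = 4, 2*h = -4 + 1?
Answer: -36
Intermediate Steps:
h = -3/2 (h = (-4 + 1)/2 = (½)*(-3) = -3/2 ≈ -1.5000)
L(F) = 4 + 2*F (L(F) = (F + 4) + F = (4 + F) + F = 4 + 2*F)
J(f) = 2*f/(-73 + f) (J(f) = (2*f)/(-73 + f) = 2*f/(-73 + f))
1/J(L(h)) = 1/(2*(4 + 2*(-3/2))/(-73 + (4 + 2*(-3/2)))) = 1/(2*(4 - 3)/(-73 + (4 - 3))) = 1/(2*1/(-73 + 1)) = 1/(2*1/(-72)) = 1/(2*1*(-1/72)) = 1/(-1/36) = -36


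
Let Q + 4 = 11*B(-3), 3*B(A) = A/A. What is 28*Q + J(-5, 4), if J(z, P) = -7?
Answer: -49/3 ≈ -16.333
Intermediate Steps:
B(A) = ⅓ (B(A) = (A/A)/3 = (⅓)*1 = ⅓)
Q = -⅓ (Q = -4 + 11*(⅓) = -4 + 11/3 = -⅓ ≈ -0.33333)
28*Q + J(-5, 4) = 28*(-⅓) - 7 = -28/3 - 7 = -49/3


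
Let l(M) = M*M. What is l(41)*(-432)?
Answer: -726192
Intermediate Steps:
l(M) = M²
l(41)*(-432) = 41²*(-432) = 1681*(-432) = -726192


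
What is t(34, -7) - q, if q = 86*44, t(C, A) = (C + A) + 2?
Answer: -3755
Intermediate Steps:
t(C, A) = 2 + A + C (t(C, A) = (A + C) + 2 = 2 + A + C)
q = 3784
t(34, -7) - q = (2 - 7 + 34) - 1*3784 = 29 - 3784 = -3755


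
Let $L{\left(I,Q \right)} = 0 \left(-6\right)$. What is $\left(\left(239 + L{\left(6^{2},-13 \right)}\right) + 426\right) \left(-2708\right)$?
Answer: $-1800820$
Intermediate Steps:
$L{\left(I,Q \right)} = 0$
$\left(\left(239 + L{\left(6^{2},-13 \right)}\right) + 426\right) \left(-2708\right) = \left(\left(239 + 0\right) + 426\right) \left(-2708\right) = \left(239 + 426\right) \left(-2708\right) = 665 \left(-2708\right) = -1800820$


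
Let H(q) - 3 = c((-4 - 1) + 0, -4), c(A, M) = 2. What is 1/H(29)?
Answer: 1/5 ≈ 0.20000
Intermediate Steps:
H(q) = 5 (H(q) = 3 + 2 = 5)
1/H(29) = 1/5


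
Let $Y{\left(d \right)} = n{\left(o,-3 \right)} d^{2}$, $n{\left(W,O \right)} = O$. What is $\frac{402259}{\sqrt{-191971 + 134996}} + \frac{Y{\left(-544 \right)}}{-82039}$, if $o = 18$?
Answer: $\frac{887808}{82039} - \frac{402259 i \sqrt{2279}}{11395} \approx 10.822 - 1685.2 i$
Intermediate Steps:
$Y{\left(d \right)} = - 3 d^{2}$
$\frac{402259}{\sqrt{-191971 + 134996}} + \frac{Y{\left(-544 \right)}}{-82039} = \frac{402259}{\sqrt{-191971 + 134996}} + \frac{\left(-3\right) \left(-544\right)^{2}}{-82039} = \frac{402259}{\sqrt{-56975}} + \left(-3\right) 295936 \left(- \frac{1}{82039}\right) = \frac{402259}{5 i \sqrt{2279}} - - \frac{887808}{82039} = 402259 \left(- \frac{i \sqrt{2279}}{11395}\right) + \frac{887808}{82039} = - \frac{402259 i \sqrt{2279}}{11395} + \frac{887808}{82039} = \frac{887808}{82039} - \frac{402259 i \sqrt{2279}}{11395}$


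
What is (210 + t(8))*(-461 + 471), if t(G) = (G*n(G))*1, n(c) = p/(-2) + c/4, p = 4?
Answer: 2100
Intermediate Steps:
n(c) = -2 + c/4 (n(c) = 4/(-2) + c/4 = 4*(-½) + c*(¼) = -2 + c/4)
t(G) = G*(-2 + G/4) (t(G) = (G*(-2 + G/4))*1 = G*(-2 + G/4))
(210 + t(8))*(-461 + 471) = (210 + (¼)*8*(-8 + 8))*(-461 + 471) = (210 + (¼)*8*0)*10 = (210 + 0)*10 = 210*10 = 2100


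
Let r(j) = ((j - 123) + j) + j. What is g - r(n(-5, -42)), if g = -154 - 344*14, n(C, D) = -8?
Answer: -4823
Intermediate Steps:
r(j) = -123 + 3*j (r(j) = ((-123 + j) + j) + j = (-123 + 2*j) + j = -123 + 3*j)
g = -4970 (g = -154 - 4816 = -4970)
g - r(n(-5, -42)) = -4970 - (-123 + 3*(-8)) = -4970 - (-123 - 24) = -4970 - 1*(-147) = -4970 + 147 = -4823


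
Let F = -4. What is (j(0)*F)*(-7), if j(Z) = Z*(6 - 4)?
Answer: 0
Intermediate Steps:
j(Z) = 2*Z (j(Z) = Z*2 = 2*Z)
(j(0)*F)*(-7) = ((2*0)*(-4))*(-7) = (0*(-4))*(-7) = 0*(-7) = 0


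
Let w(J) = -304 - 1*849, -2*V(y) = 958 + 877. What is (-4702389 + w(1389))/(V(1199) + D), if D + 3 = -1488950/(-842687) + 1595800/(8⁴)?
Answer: 2029370213045248/228297680627 ≈ 8889.1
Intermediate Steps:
D = 167562964493/431455744 (D = -3 + (-1488950/(-842687) + 1595800/(8⁴)) = -3 + (-1488950*(-1/842687) + 1595800/4096) = -3 + (1488950/842687 + 1595800*(1/4096)) = -3 + (1488950/842687 + 199475/512) = -3 + 168857331725/431455744 = 167562964493/431455744 ≈ 388.37)
V(y) = -1835/2 (V(y) = -(958 + 877)/2 = -½*1835 = -1835/2)
w(J) = -1153 (w(J) = -304 - 849 = -1153)
(-4702389 + w(1389))/(V(1199) + D) = (-4702389 - 1153)/(-1835/2 + 167562964493/431455744) = -4703542/(-228297680627/431455744) = -4703542*(-431455744/228297680627) = 2029370213045248/228297680627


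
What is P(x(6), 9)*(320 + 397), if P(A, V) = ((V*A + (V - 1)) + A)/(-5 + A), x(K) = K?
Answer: 48756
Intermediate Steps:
P(A, V) = (-1 + A + V + A*V)/(-5 + A) (P(A, V) = ((A*V + (-1 + V)) + A)/(-5 + A) = ((-1 + V + A*V) + A)/(-5 + A) = (-1 + A + V + A*V)/(-5 + A))
P(x(6), 9)*(320 + 397) = ((-1 + 6 + 9 + 6*9)/(-5 + 6))*(320 + 397) = ((-1 + 6 + 9 + 54)/1)*717 = (1*68)*717 = 68*717 = 48756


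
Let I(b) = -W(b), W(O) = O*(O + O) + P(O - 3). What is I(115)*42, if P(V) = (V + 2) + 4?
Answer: -1115856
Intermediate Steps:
P(V) = 6 + V (P(V) = (2 + V) + 4 = 6 + V)
W(O) = 3 + O + 2*O² (W(O) = O*(O + O) + (6 + (O - 3)) = O*(2*O) + (6 + (-3 + O)) = 2*O² + (3 + O) = 3 + O + 2*O²)
I(b) = -3 - b - 2*b² (I(b) = -(3 + b + 2*b²) = -3 - b - 2*b²)
I(115)*42 = (-3 - 1*115 - 2*115²)*42 = (-3 - 115 - 2*13225)*42 = (-3 - 115 - 26450)*42 = -26568*42 = -1115856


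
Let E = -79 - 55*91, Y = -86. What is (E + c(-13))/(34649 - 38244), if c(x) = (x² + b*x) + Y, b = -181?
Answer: 2648/3595 ≈ 0.73658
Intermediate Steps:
E = -5084 (E = -79 - 5005 = -5084)
c(x) = -86 + x² - 181*x (c(x) = (x² - 181*x) - 86 = -86 + x² - 181*x)
(E + c(-13))/(34649 - 38244) = (-5084 + (-86 + (-13)² - 181*(-13)))/(34649 - 38244) = (-5084 + (-86 + 169 + 2353))/(-3595) = (-5084 + 2436)*(-1/3595) = -2648*(-1/3595) = 2648/3595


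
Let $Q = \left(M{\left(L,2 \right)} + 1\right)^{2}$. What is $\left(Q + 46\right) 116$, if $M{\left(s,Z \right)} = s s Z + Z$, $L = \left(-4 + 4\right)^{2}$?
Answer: $6380$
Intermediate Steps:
$L = 0$ ($L = 0^{2} = 0$)
$M{\left(s,Z \right)} = Z + Z s^{2}$ ($M{\left(s,Z \right)} = s^{2} Z + Z = Z s^{2} + Z = Z + Z s^{2}$)
$Q = 9$ ($Q = \left(2 \left(1 + 0^{2}\right) + 1\right)^{2} = \left(2 \left(1 + 0\right) + 1\right)^{2} = \left(2 \cdot 1 + 1\right)^{2} = \left(2 + 1\right)^{2} = 3^{2} = 9$)
$\left(Q + 46\right) 116 = \left(9 + 46\right) 116 = 55 \cdot 116 = 6380$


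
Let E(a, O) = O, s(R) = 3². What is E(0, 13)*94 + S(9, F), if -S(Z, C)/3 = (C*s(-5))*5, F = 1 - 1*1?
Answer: 1222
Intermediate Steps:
s(R) = 9
F = 0 (F = 1 - 1 = 0)
S(Z, C) = -135*C (S(Z, C) = -3*C*9*5 = -3*9*C*5 = -135*C)
E(0, 13)*94 + S(9, F) = 13*94 - 135*0 = 1222 + 0 = 1222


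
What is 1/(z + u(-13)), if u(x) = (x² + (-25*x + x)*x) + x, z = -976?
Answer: -1/4876 ≈ -0.00020509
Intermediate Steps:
u(x) = x - 23*x² (u(x) = (x² + (-24*x)*x) + x = (x² - 24*x²) + x = -23*x² + x = x - 23*x²)
1/(z + u(-13)) = 1/(-976 - 13*(1 - 23*(-13))) = 1/(-976 - 13*(1 + 299)) = 1/(-976 - 13*300) = 1/(-976 - 3900) = 1/(-4876) = -1/4876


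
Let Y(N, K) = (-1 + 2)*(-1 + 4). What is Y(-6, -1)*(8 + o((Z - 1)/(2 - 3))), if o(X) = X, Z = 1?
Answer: 24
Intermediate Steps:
Y(N, K) = 3 (Y(N, K) = 1*3 = 3)
Y(-6, -1)*(8 + o((Z - 1)/(2 - 3))) = 3*(8 + (1 - 1)/(2 - 3)) = 3*(8 + 0/(-1)) = 3*(8 + 0*(-1)) = 3*(8 + 0) = 3*8 = 24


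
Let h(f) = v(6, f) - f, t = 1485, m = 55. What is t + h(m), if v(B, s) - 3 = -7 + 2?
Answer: 1428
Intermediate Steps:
v(B, s) = -2 (v(B, s) = 3 + (-7 + 2) = 3 - 5 = -2)
h(f) = -2 - f
t + h(m) = 1485 + (-2 - 1*55) = 1485 + (-2 - 55) = 1485 - 57 = 1428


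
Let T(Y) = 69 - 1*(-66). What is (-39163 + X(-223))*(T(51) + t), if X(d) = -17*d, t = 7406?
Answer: -266740252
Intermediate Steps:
T(Y) = 135 (T(Y) = 69 + 66 = 135)
(-39163 + X(-223))*(T(51) + t) = (-39163 - 17*(-223))*(135 + 7406) = (-39163 + 3791)*7541 = -35372*7541 = -266740252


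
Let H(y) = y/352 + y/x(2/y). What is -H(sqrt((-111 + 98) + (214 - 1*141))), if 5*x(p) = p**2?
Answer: -26401*sqrt(15)/176 ≈ -580.97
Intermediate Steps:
x(p) = p**2/5
H(y) = y/352 + 5*y**3/4 (H(y) = y/352 + y/(((2/y)**2/5)) = y*(1/352) + y/(((4/y**2)/5)) = y/352 + y/((4/(5*y**2))) = y/352 + y*(5*y**2/4) = y/352 + 5*y**3/4)
-H(sqrt((-111 + 98) + (214 - 1*141))) = -sqrt((-111 + 98) + (214 - 1*141))*(1 + 440*(sqrt((-111 + 98) + (214 - 1*141)))**2)/352 = -sqrt(-13 + (214 - 141))*(1 + 440*(sqrt(-13 + (214 - 141)))**2)/352 = -sqrt(-13 + 73)*(1 + 440*(sqrt(-13 + 73))**2)/352 = -sqrt(60)*(1 + 440*(sqrt(60))**2)/352 = -2*sqrt(15)*(1 + 440*(2*sqrt(15))**2)/352 = -2*sqrt(15)*(1 + 440*60)/352 = -2*sqrt(15)*(1 + 26400)/352 = -2*sqrt(15)*26401/352 = -26401*sqrt(15)/176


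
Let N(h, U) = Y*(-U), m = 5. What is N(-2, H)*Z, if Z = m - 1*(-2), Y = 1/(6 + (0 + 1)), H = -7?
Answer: 7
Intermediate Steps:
Y = ⅐ (Y = 1/(6 + 1) = 1/7 = ⅐ ≈ 0.14286)
N(h, U) = -U/7 (N(h, U) = (-U)/7 = -U/7)
Z = 7 (Z = 5 - 1*(-2) = 5 + 2 = 7)
N(-2, H)*Z = -⅐*(-7)*7 = 1*7 = 7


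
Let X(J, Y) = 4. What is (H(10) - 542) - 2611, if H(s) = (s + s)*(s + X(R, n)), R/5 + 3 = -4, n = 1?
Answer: -2873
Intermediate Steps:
R = -35 (R = -15 + 5*(-4) = -15 - 20 = -35)
H(s) = 2*s*(4 + s) (H(s) = (s + s)*(s + 4) = (2*s)*(4 + s) = 2*s*(4 + s))
(H(10) - 542) - 2611 = (2*10*(4 + 10) - 542) - 2611 = (2*10*14 - 542) - 2611 = (280 - 542) - 2611 = -262 - 2611 = -2873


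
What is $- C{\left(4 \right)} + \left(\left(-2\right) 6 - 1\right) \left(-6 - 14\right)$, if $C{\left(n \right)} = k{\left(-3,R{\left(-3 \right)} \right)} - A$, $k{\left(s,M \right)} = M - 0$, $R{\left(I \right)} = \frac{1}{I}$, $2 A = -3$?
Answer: $\frac{1553}{6} \approx 258.83$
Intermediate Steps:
$A = - \frac{3}{2}$ ($A = \frac{1}{2} \left(-3\right) = - \frac{3}{2} \approx -1.5$)
$k{\left(s,M \right)} = M$ ($k{\left(s,M \right)} = M + 0 = M$)
$C{\left(n \right)} = \frac{7}{6}$ ($C{\left(n \right)} = \frac{1}{-3} - - \frac{3}{2} = - \frac{1}{3} + \frac{3}{2} = \frac{7}{6}$)
$- C{\left(4 \right)} + \left(\left(-2\right) 6 - 1\right) \left(-6 - 14\right) = \left(-1\right) \frac{7}{6} + \left(\left(-2\right) 6 - 1\right) \left(-6 - 14\right) = - \frac{7}{6} + \left(-12 - 1\right) \left(-6 - 14\right) = - \frac{7}{6} - -260 = - \frac{7}{6} + 260 = \frac{1553}{6}$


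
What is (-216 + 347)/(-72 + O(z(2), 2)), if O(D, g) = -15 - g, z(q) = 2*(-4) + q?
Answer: -131/89 ≈ -1.4719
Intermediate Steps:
z(q) = -8 + q
(-216 + 347)/(-72 + O(z(2), 2)) = (-216 + 347)/(-72 + (-15 - 1*2)) = 131/(-72 + (-15 - 2)) = 131/(-72 - 17) = 131/(-89) = 131*(-1/89) = -131/89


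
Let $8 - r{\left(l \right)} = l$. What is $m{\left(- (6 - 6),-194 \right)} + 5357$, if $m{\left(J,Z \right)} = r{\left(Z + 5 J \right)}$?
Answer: $5559$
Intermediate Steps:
$r{\left(l \right)} = 8 - l$
$m{\left(J,Z \right)} = 8 - Z - 5 J$ ($m{\left(J,Z \right)} = 8 - \left(Z + 5 J\right) = 8 - Z - 5 J$)
$m{\left(- (6 - 6),-194 \right)} + 5357 = \left(8 - -194 - 5 \left(- (6 - 6)\right)\right) + 5357 = \left(8 + 194 - 5 \left(\left(-1\right) 0\right)\right) + 5357 = \left(8 + 194 - 0\right) + 5357 = \left(8 + 194 + 0\right) + 5357 = 202 + 5357 = 5559$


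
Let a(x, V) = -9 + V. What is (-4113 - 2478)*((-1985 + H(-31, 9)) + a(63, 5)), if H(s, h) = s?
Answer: 13313820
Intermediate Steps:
(-4113 - 2478)*((-1985 + H(-31, 9)) + a(63, 5)) = (-4113 - 2478)*((-1985 - 31) + (-9 + 5)) = -6591*(-2016 - 4) = -6591*(-2020) = 13313820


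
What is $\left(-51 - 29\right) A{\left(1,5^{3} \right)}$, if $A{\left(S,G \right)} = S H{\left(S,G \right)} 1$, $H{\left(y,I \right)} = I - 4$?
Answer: $-9680$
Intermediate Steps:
$H{\left(y,I \right)} = -4 + I$ ($H{\left(y,I \right)} = I - 4 = -4 + I$)
$A{\left(S,G \right)} = S \left(-4 + G\right)$ ($A{\left(S,G \right)} = S \left(-4 + G\right) 1 = S \left(-4 + G\right)$)
$\left(-51 - 29\right) A{\left(1,5^{3} \right)} = \left(-51 - 29\right) 1 \left(-4 + 5^{3}\right) = - 80 \cdot 1 \left(-4 + 125\right) = - 80 \cdot 1 \cdot 121 = \left(-80\right) 121 = -9680$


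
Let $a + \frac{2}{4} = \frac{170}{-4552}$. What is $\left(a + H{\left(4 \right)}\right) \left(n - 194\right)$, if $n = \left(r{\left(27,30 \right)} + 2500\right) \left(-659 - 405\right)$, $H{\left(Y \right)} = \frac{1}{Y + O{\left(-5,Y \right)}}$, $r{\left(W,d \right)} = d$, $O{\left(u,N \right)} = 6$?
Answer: $\frac{6699325689}{5690} \approx 1.1774 \cdot 10^{6}$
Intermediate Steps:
$H{\left(Y \right)} = \frac{1}{6 + Y}$ ($H{\left(Y \right)} = \frac{1}{Y + 6} = \frac{1}{6 + Y}$)
$a = - \frac{1223}{2276}$ ($a = - \frac{1}{2} + \frac{170}{-4552} = - \frac{1}{2} + 170 \left(- \frac{1}{4552}\right) = - \frac{1}{2} - \frac{85}{2276} = - \frac{1223}{2276} \approx -0.53735$)
$n = -2691920$ ($n = \left(30 + 2500\right) \left(-659 - 405\right) = 2530 \left(-1064\right) = -2691920$)
$\left(a + H{\left(4 \right)}\right) \left(n - 194\right) = \left(- \frac{1223}{2276} + \frac{1}{6 + 4}\right) \left(-2691920 - 194\right) = \left(- \frac{1223}{2276} + \frac{1}{10}\right) \left(-2692114\right) = \left(- \frac{4977}{11380}\right) \left(-2692114\right) = \frac{6699325689}{5690}$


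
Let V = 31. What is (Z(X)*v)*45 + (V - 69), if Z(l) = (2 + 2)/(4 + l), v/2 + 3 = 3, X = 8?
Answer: -38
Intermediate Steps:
v = 0 (v = -6 + 2*3 = -6 + 6 = 0)
Z(l) = 4/(4 + l)
(Z(X)*v)*45 + (V - 69) = ((4/(4 + 8))*0)*45 + (31 - 69) = ((4/12)*0)*45 - 38 = ((4*(1/12))*0)*45 - 38 = ((⅓)*0)*45 - 38 = 0*45 - 38 = 0 - 38 = -38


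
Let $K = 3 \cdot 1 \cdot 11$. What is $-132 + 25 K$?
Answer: $693$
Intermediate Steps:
$K = 33$ ($K = 3 \cdot 11 = 33$)
$-132 + 25 K = -132 + 25 \cdot 33 = -132 + 825 = 693$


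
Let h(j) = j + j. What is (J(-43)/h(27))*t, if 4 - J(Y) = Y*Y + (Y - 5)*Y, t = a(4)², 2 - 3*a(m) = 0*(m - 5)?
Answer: -2606/81 ≈ -32.173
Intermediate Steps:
a(m) = ⅔ (a(m) = ⅔ - 0*(m - 5) = ⅔ - 0*(-5 + m) = ⅔ - ⅓*0 = ⅔ + 0 = ⅔)
h(j) = 2*j
t = 4/9 (t = (⅔)² = 4/9 ≈ 0.44444)
J(Y) = 4 - Y² - Y*(-5 + Y) (J(Y) = 4 - (Y*Y + (Y - 5)*Y) = 4 - (Y² + (-5 + Y)*Y) = 4 - (Y² + Y*(-5 + Y)) = 4 + (-Y² - Y*(-5 + Y)) = 4 - Y² - Y*(-5 + Y))
(J(-43)/h(27))*t = ((4 - 2*(-43)² + 5*(-43))/((2*27)))*(4/9) = ((4 - 2*1849 - 215)/54)*(4/9) = ((4 - 3698 - 215)*(1/54))*(4/9) = -3909*1/54*(4/9) = -1303/18*4/9 = -2606/81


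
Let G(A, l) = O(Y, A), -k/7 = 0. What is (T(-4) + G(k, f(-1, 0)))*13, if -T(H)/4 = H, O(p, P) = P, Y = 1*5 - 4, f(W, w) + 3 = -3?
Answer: 208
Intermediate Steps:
k = 0 (k = -7*0 = 0)
f(W, w) = -6 (f(W, w) = -3 - 3 = -6)
Y = 1 (Y = 5 - 4 = 1)
G(A, l) = A
T(H) = -4*H
(T(-4) + G(k, f(-1, 0)))*13 = (-4*(-4) + 0)*13 = (16 + 0)*13 = 16*13 = 208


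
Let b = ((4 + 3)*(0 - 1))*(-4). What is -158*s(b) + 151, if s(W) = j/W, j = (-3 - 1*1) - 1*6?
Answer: 1452/7 ≈ 207.43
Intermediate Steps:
j = -10 (j = (-3 - 1) - 6 = -4 - 6 = -10)
b = 28 (b = (7*(-1))*(-4) = -7*(-4) = 28)
s(W) = -10/W
-158*s(b) + 151 = -(-1580)/28 + 151 = -158*(-5/14) + 151 = 395/7 + 151 = 1452/7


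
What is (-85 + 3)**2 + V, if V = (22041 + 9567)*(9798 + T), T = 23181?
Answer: 1042406956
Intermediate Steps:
V = 1042400232 (V = (22041 + 9567)*(9798 + 23181) = 31608*32979 = 1042400232)
(-85 + 3)**2 + V = (-85 + 3)**2 + 1042400232 = (-82)**2 + 1042400232 = 6724 + 1042400232 = 1042406956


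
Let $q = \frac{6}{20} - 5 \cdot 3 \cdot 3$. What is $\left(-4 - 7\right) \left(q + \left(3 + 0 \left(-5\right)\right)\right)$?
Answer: $\frac{4587}{10} \approx 458.7$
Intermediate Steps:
$q = - \frac{447}{10}$ ($q = 6 \cdot \frac{1}{20} - 15 \cdot 3 = \frac{3}{10} - 45 = - \frac{447}{10} \approx -44.7$)
$\left(-4 - 7\right) \left(q + \left(3 + 0 \left(-5\right)\right)\right) = \left(-4 - 7\right) \left(- \frac{447}{10} + \left(3 + 0 \left(-5\right)\right)\right) = \left(-4 - 7\right) \left(- \frac{447}{10} + \left(3 + 0\right)\right) = - 11 \left(- \frac{447}{10} + 3\right) = \left(-11\right) \left(- \frac{417}{10}\right) = \frac{4587}{10}$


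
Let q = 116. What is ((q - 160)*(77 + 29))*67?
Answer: -312488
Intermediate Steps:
((q - 160)*(77 + 29))*67 = ((116 - 160)*(77 + 29))*67 = -44*106*67 = -4664*67 = -312488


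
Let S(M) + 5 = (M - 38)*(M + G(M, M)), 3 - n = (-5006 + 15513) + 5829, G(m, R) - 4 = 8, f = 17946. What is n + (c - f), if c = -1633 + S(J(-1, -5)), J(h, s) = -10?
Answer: -36013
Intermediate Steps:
G(m, R) = 12 (G(m, R) = 4 + 8 = 12)
n = -16333 (n = 3 - ((-5006 + 15513) + 5829) = 3 - (10507 + 5829) = 3 - 1*16336 = 3 - 16336 = -16333)
S(M) = -5 + (-38 + M)*(12 + M) (S(M) = -5 + (M - 38)*(M + 12) = -5 + (-38 + M)*(12 + M))
c = -1734 (c = -1633 + (-461 + (-10)² - 26*(-10)) = -1633 + (-461 + 100 + 260) = -1633 - 101 = -1734)
n + (c - f) = -16333 + (-1734 - 1*17946) = -16333 + (-1734 - 17946) = -16333 - 19680 = -36013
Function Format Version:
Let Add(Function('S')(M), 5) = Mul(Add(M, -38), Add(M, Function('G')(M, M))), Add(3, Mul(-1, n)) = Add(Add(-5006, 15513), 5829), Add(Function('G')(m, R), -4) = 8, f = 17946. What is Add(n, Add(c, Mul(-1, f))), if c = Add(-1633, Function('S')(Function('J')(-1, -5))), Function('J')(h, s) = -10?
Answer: -36013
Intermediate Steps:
Function('G')(m, R) = 12 (Function('G')(m, R) = Add(4, 8) = 12)
n = -16333 (n = Add(3, Mul(-1, Add(Add(-5006, 15513), 5829))) = Add(3, Mul(-1, Add(10507, 5829))) = Add(3, Mul(-1, 16336)) = Add(3, -16336) = -16333)
Function('S')(M) = Add(-5, Mul(Add(-38, M), Add(12, M))) (Function('S')(M) = Add(-5, Mul(Add(M, -38), Add(M, 12))) = Add(-5, Mul(Add(-38, M), Add(12, M))))
c = -1734 (c = Add(-1633, Add(-461, Pow(-10, 2), Mul(-26, -10))) = Add(-1633, Add(-461, 100, 260)) = Add(-1633, -101) = -1734)
Add(n, Add(c, Mul(-1, f))) = Add(-16333, Add(-1734, Mul(-1, 17946))) = Add(-16333, Add(-1734, -17946)) = Add(-16333, -19680) = -36013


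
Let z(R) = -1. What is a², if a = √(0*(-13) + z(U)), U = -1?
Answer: -1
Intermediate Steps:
a = I (a = √(0*(-13) - 1) = √(0 - 1) = √(-1) = I ≈ 1.0*I)
a² = I² = -1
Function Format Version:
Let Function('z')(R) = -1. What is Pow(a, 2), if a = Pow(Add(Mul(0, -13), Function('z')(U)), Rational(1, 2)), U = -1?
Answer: -1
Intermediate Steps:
a = I (a = Pow(Add(Mul(0, -13), -1), Rational(1, 2)) = Pow(Add(0, -1), Rational(1, 2)) = Pow(-1, Rational(1, 2)) = I ≈ Mul(1.0000, I))
Pow(a, 2) = Pow(I, 2) = -1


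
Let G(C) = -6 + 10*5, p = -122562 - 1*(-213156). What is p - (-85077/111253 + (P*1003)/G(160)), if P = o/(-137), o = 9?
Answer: 60756850736883/670633084 ≈ 90596.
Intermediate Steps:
P = -9/137 (P = 9/(-137) = 9*(-1/137) = -9/137 ≈ -0.065693)
p = 90594 (p = -122562 + 213156 = 90594)
G(C) = 44 (G(C) = -6 + 50 = 44)
p - (-85077/111253 + (P*1003)/G(160)) = 90594 - (-85077/111253 - 9/137*1003/44) = 90594 - (-85077*1/111253 - 9027/137*1/44) = 90594 - (-85077/111253 - 9027/6028) = 90594 - 1*(-1517124987/670633084) = 90594 + 1517124987/670633084 = 60756850736883/670633084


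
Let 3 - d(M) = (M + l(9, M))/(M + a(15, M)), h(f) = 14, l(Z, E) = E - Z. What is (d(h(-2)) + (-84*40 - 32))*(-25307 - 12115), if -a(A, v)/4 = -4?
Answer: 634234293/5 ≈ 1.2685e+8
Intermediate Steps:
a(A, v) = 16 (a(A, v) = -4*(-4) = 16)
d(M) = 3 - (-9 + 2*M)/(16 + M) (d(M) = 3 - (M + (M - 1*9))/(M + 16) = 3 - (M + (M - 9))/(16 + M) = 3 - (M + (-9 + M))/(16 + M) = 3 - (-9 + 2*M)/(16 + M))
(d(h(-2)) + (-84*40 - 32))*(-25307 - 12115) = ((57 + 14)/(16 + 14) + (-84*40 - 32))*(-25307 - 12115) = (71/30 + (-3360 - 32))*(-37422) = ((1/30)*71 - 3392)*(-37422) = (71/30 - 3392)*(-37422) = -101689/30*(-37422) = 634234293/5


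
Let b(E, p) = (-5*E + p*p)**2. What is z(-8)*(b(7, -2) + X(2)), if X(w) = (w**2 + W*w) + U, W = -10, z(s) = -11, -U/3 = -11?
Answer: -10758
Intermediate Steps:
U = 33 (U = -3*(-11) = 33)
b(E, p) = (p**2 - 5*E)**2 (b(E, p) = (-5*E + p**2)**2 = (p**2 - 5*E)**2)
X(w) = 33 + w**2 - 10*w (X(w) = (w**2 - 10*w) + 33 = 33 + w**2 - 10*w)
z(-8)*(b(7, -2) + X(2)) = -11*((-1*(-2)**2 + 5*7)**2 + (33 + 2**2 - 10*2)) = -11*((-1*4 + 35)**2 + (33 + 4 - 20)) = -11*((-4 + 35)**2 + 17) = -11*(31**2 + 17) = -11*(961 + 17) = -11*978 = -10758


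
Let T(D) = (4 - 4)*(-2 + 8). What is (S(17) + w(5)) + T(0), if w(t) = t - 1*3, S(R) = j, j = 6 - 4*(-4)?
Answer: 24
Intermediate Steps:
j = 22 (j = 6 + 16 = 22)
S(R) = 22
T(D) = 0 (T(D) = 0*6 = 0)
w(t) = -3 + t (w(t) = t - 3 = -3 + t)
(S(17) + w(5)) + T(0) = (22 + (-3 + 5)) + 0 = (22 + 2) + 0 = 24 + 0 = 24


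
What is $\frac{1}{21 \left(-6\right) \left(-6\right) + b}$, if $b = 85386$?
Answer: $\frac{1}{86142} \approx 1.1609 \cdot 10^{-5}$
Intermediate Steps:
$\frac{1}{21 \left(-6\right) \left(-6\right) + b} = \frac{1}{21 \left(-6\right) \left(-6\right) + 85386} = \frac{1}{\left(-126\right) \left(-6\right) + 85386} = \frac{1}{756 + 85386} = \frac{1}{86142}$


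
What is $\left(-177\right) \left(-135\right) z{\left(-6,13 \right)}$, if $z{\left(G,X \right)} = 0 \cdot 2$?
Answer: $0$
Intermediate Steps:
$z{\left(G,X \right)} = 0$
$\left(-177\right) \left(-135\right) z{\left(-6,13 \right)} = \left(-177\right) \left(-135\right) 0 = 23895 \cdot 0 = 0$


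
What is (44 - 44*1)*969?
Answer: 0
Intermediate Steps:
(44 - 44*1)*969 = (44 - 44)*969 = 0*969 = 0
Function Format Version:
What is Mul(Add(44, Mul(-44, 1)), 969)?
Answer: 0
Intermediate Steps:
Mul(Add(44, Mul(-44, 1)), 969) = Mul(Add(44, -44), 969) = Mul(0, 969) = 0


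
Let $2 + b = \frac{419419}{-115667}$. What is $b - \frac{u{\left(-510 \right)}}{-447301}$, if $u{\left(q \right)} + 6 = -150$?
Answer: $- \frac{291100511705}{51737964767} \approx -5.6264$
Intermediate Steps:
$b = - \frac{650753}{115667}$ ($b = -2 + \frac{419419}{-115667} = -2 + 419419 \left(- \frac{1}{115667}\right) = -2 - \frac{419419}{115667} = - \frac{650753}{115667} \approx -5.6261$)
$u{\left(q \right)} = -156$ ($u{\left(q \right)} = -6 - 150 = -156$)
$b - \frac{u{\left(-510 \right)}}{-447301} = - \frac{650753}{115667} - - \frac{156}{-447301} = - \frac{650753}{115667} - \left(-156\right) \left(- \frac{1}{447301}\right) = - \frac{650753}{115667} - \frac{156}{447301} = - \frac{291100511705}{51737964767}$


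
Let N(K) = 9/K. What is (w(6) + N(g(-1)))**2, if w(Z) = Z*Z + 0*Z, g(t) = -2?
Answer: 3969/4 ≈ 992.25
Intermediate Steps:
w(Z) = Z**2 (w(Z) = Z**2 + 0 = Z**2)
(w(6) + N(g(-1)))**2 = (6**2 + 9/(-2))**2 = (36 + 9*(-1/2))**2 = (36 - 9/2)**2 = (63/2)**2 = 3969/4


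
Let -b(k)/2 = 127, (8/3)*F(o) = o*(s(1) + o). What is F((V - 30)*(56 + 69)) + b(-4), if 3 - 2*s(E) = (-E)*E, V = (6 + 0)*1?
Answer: 3372496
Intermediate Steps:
V = 6 (V = 6*1 = 6)
s(E) = 3/2 + E²/2 (s(E) = 3/2 - (-E)*E/2 = 3/2 - (-1)*E²/2 = 3/2 + E²/2)
F(o) = 3*o*(2 + o)/8 (F(o) = 3*(o*((3/2 + (½)*1²) + o))/8 = 3*(o*((3/2 + (½)*1) + o))/8 = 3*(o*((3/2 + ½) + o))/8 = 3*(o*(2 + o))/8 = 3*o*(2 + o)/8)
b(k) = -254 (b(k) = -2*127 = -254)
F((V - 30)*(56 + 69)) + b(-4) = 3*((6 - 30)*(56 + 69))*(2 + (6 - 30)*(56 + 69))/8 - 254 = 3*(-24*125)*(2 - 24*125)/8 - 254 = (3/8)*(-3000)*(2 - 3000) - 254 = (3/8)*(-3000)*(-2998) - 254 = 3372750 - 254 = 3372496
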